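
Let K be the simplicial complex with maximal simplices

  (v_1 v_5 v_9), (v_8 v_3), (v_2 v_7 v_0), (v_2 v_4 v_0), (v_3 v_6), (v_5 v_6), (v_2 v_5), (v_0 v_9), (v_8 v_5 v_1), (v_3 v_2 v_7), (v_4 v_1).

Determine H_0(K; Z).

We work with the vertex ordering v_0 < v_1 < v_2 < v_3 < v_4 < v_5 < v_6 < v_7 < v_8 < v_9. The simplices of K, each written with vertices in increasing order, are:

  0-simplices (10): [v_0], [v_1], [v_2], [v_3], [v_4], [v_5], [v_6], [v_7], [v_8], [v_9]
  1-simplices (18): (18 of them)
  2-simplices (5): [v_0,v_2,v_4], [v_0,v_2,v_7], [v_1,v_5,v_8], [v_1,v_5,v_9], [v_2,v_3,v_7]

so the chain groups are C_0 ≅ Z^10, C_1 ≅ Z^18, C_2 ≅ Z^5.

Boundary ∂_1: C_1 → C_0 maps an edge to its endpoints' difference, ∂[p,q] = q − p. For instance
  ∂[v_1,v_8] = [v_8] − [v_1].
As a 10×18 matrix over Z this has rank 9, with invariant factors (1,1,1,1,1,1,1,1,1).

∂_2: C_2 → C_1 sends each 2-simplex [p,q,r] to [q,r] − [p,r] + [p,q]. For instance
  ∂[v_2,v_3,v_7] = [v_3,v_7] − [v_2,v_7] + [v_2,v_3],
  ∂[v_0,v_2,v_7] = [v_2,v_7] − [v_0,v_7] + [v_0,v_2].
The 18×5 boundary matrix has rank 5 and Smith normal form diag(1,1,1,1,1).

From H_k ≅ ker(∂_k) / im(∂_{k+1}) we obtain:

  H_0: rank C_0 − rank ∂_1 = 10 − 9 = 1, and the invariant factors of ∂_1 are all 1, so H_0 = Z.

H_0 ≅ Z.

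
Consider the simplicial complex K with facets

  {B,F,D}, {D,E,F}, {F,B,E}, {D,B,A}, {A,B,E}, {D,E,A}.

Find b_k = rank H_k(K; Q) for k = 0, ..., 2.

Order the vertices as A < B < D < E < F. Listing each simplex with vertices in this order, K has dimension 2 with simplices:

  0-simplices (5): A, B, D, E, F
  1-simplices (9): AB, AD, AE, BD, BE, BF, DE, DF, EF
  2-simplices (6): ABD, ABE, ADE, BDF, BEF, DEF

giving chain groups C_0 ≅ Z^5, C_1 ≅ Z^9, C_2 ≅ Z^6.

The boundary map ∂_1: C_1 → C_0 sends each edge [p,q] (with p < q) to q − p. For instance
  ∂BF = F − B.
This gives a 5×9 integer matrix of rank 4; reducing to Smith normal form yields diagonal entries (1,1,1,1).

Boundary ∂_2: C_2 → C_1 acts by ∂[p,q,r] = [q,r] − [p,r] + [p,q]. For instance
  ∂BDF = DF − BF + BD,
  ∂ABE = BE − AE + AB.
The 9×6 boundary matrix has rank 5 and Smith normal form diag(1,1,1,1,1).

From H_k ≅ ker(∂_k) / im(∂_{k+1}) we obtain:

  H_0: rank C_0 − rank ∂_1 = 5 − 4 = 1, and the invariant factors of ∂_1 are all 1, so H_0 = Z.
  H_1: rank ker ∂_1 − rank ∂_2 = (9 − 4) − 5 = 0, and the invariant factors of ∂_2 are all 1, so H_1 = 0.
  H_2: rank ker ∂_2 − rank ∂_3 = (6 − 5) − 0 = 1, and there is no ∂_3, so H_2 = Z.

(K is a triangulation of the 2-sphere S^2.)

Hence the Betti numbers are b_0 = 1, b_1 = 0, b_2 = 1.

b_0 = 1, b_1 = 0, b_2 = 1.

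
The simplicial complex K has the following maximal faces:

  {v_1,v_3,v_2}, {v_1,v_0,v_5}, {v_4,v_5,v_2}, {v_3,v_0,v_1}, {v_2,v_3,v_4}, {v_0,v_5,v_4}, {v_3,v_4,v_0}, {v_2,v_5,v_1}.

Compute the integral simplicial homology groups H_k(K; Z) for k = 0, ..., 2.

H_0 ≅ Z,  H_1 = 0,  H_2 ≅ Z.

Order the vertices as v_0 < v_1 < v_2 < v_3 < v_4 < v_5. Listing each simplex with vertices in this order, K has dimension 2 with simplices:

  0-simplices (6): [v_0], [v_1], [v_2], [v_3], [v_4], [v_5]
  1-simplices (12): [v_0,v_1], [v_0,v_3], [v_0,v_4], [v_0,v_5], [v_1,v_2], [v_1,v_3], [v_1,v_5], [v_2,v_3], [v_2,v_4], [v_2,v_5], [v_3,v_4], [v_4,v_5]
  2-simplices (8): [v_0,v_1,v_3], [v_0,v_1,v_5], [v_0,v_3,v_4], [v_0,v_4,v_5], [v_1,v_2,v_3], [v_1,v_2,v_5], [v_2,v_3,v_4], [v_2,v_4,v_5]

giving chain groups C_0 ≅ Z^6, C_1 ≅ Z^12, C_2 ≅ Z^8.

The boundary map ∂_1: C_1 → C_0 sends each edge [p,q] (with p < q) to q − p.
As a 6×12 matrix over Z this has rank 5, with invariant factors (1,1,1,1,1).

The boundary map ∂_2: C_2 → C_1 maps a triangle to the signed sum of its edges. For instance
  ∂[v_2,v_4,v_5] = [v_4,v_5] − [v_2,v_5] + [v_2,v_4],
  ∂[v_0,v_3,v_4] = [v_3,v_4] − [v_0,v_4] + [v_0,v_3].
As a 12×8 matrix over Z this has rank 7, with invariant factors (1,1,1,1,1,1,1).

Reading off H_k = ker ∂_k / im ∂_{k+1}:

  H_0: rank C_0 − rank ∂_1 = 6 − 5 = 1, and the invariant factors of ∂_1 are all 1, so H_0 ≅ Z.
  H_1: rank ker ∂_1 − rank ∂_2 = (12 − 5) − 7 = 0, and the invariant factors of ∂_2 are all 1, so H_1 ≅ 0.
  H_2: rank ker ∂_2 − rank ∂_3 = (8 − 7) − 0 = 1, and there is no ∂_3, so H_2 ≅ Z.

As a check, the Euler characteristic is 6 − 12 + 8 = 2, which agrees with 1 − 0 + 1 = 2.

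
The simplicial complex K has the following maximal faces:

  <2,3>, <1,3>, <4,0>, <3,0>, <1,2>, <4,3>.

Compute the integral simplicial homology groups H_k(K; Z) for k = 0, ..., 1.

H_0 ≅ Z,  H_1 ≅ Z^2.

Take the total order 0 < 1 < 2 < 3 < 4 on the vertex set. Then K (dimension 1) consists of the simplices:

  0-simplices (5): [0], [1], [2], [3], [4]
  1-simplices (6): [0,3], [0,4], [1,2], [1,3], [2,3], [3,4]

Hence C_0 ≅ Z^5, C_1 ≅ Z^6.

Boundary ∂_1: C_1 → C_0 maps an edge to its endpoints' difference, ∂[p,q] = q − p. For instance
  ∂[0,3] = [3] − [0].
The resulting 5×6 matrix has rank 4, and its Smith normal form has invariant factors (1,1,1,1).

Reading off H_k = ker ∂_k / im ∂_{k+1}:

  H_0: rank C_0 − rank ∂_1 = 5 − 4 = 1, and the invariant factors of ∂_1 are all 1, so H_0 = Z.
  H_1: rank ker ∂_1 − rank ∂_2 = (6 − 4) − 0 = 2, and there is no ∂_2, so H_1 = Z^2.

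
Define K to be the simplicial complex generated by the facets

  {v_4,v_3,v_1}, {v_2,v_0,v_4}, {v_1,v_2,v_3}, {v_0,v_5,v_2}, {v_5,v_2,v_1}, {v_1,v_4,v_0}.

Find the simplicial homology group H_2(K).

H_2 = 0.

Take the total order v_0 < v_1 < v_2 < v_3 < v_4 < v_5 on the vertex set. Then K (dimension 2) consists of the simplices:

  0-simplices (6): [v_0], [v_1], [v_2], [v_3], [v_4], [v_5]
  1-simplices (12): [v_0,v_1], [v_0,v_2], [v_0,v_4], [v_0,v_5], [v_1,v_2], [v_1,v_3], [v_1,v_4], [v_1,v_5], [v_2,v_3], [v_2,v_4], [v_2,v_5], [v_3,v_4]
  2-simplices (6): [v_0,v_1,v_4], [v_0,v_2,v_4], [v_0,v_2,v_5], [v_1,v_2,v_3], [v_1,v_2,v_5], [v_1,v_3,v_4]

giving chain groups C_0 ≅ Z^6, C_1 ≅ Z^12, C_2 ≅ Z^6.

∂_1: C_1 → C_0 maps an edge to its endpoints' difference, ∂[p,q] = q − p. For instance
  ∂[v_0,v_5] = [v_5] − [v_0].
The 6×12 boundary matrix has rank 5 and Smith normal form diag(1,1,1,1,1).

Boundary ∂_2: C_2 → C_1 sends each 2-simplex [p,q,r] to [q,r] − [p,r] + [p,q]. For instance
  ∂[v_1,v_2,v_5] = [v_2,v_5] − [v_1,v_5] + [v_1,v_2],
  ∂[v_1,v_2,v_3] = [v_2,v_3] − [v_1,v_3] + [v_1,v_2].
The resulting 12×6 matrix has rank 6, and its Smith normal form has invariant factors (1,1,1,1,1,1).

Now H_k = ker ∂_k / im ∂_{k+1}, so:

  H_2: rank ker ∂_2 − rank ∂_3 = (6 − 6) − 0 = 0, and there is no ∂_3, so H_2 = 0.

(K is a triangulation of the cylinder S^1 x I.)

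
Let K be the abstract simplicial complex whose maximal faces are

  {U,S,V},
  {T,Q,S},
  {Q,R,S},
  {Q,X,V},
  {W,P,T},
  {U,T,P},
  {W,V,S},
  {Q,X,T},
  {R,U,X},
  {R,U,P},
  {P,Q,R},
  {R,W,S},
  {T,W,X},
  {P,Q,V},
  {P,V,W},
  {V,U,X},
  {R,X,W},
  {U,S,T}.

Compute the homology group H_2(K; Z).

Fix the vertex order P < Q < R < S < T < U < V < W < X and write every simplex with vertices in increasing order. Then dim K = 2 and the simplices of K are:

  0-simplices (9): P, Q, R, S, T, U, V, W, X
  1-simplices (27): PQ, PR, PT, PU, PV, PW, QR, QS, QT, QV, QX, RS, RU, RW, RX, ST, SU, SV, SW, TU, TW, TX, UV, UX, VW, VX, WX
  2-simplices (18): PQR, PQV, PRU, PTU, PTW, PVW, QRS, QST, QTX, QVX, RSW, RUX, RWX, STU, SUV, SVW, TWX, UVX

Hence C_0 ≅ Z^9, C_1 ≅ Z^27, C_2 ≅ Z^18.

Boundary ∂_1: C_1 → C_0 maps an edge to its endpoints' difference, ∂[p,q] = q − p. For instance
  ∂RW = W − R.
This gives a 9×27 integer matrix of rank 8; reducing to Smith normal form yields diagonal entries (1,1,1,1,1,1,1,1).

The boundary map ∂_2: C_2 → C_1 acts by ∂[p,q,r] = [q,r] − [p,r] + [p,q]. For instance
  ∂QRS = RS − QS + QR,
  ∂RWX = WX − RX + RW.
This gives a 27×18 integer matrix of rank 17; reducing to Smith normal form yields diagonal entries (1,1,1,1,1,1,1,1,1,1,1,1,1,1,1,1,1).

Reading off H_k = ker ∂_k / im ∂_{k+1}:

  H_2: rank ker ∂_2 − rank ∂_3 = (18 − 17) − 0 = 1, and there is no ∂_3, so H_2 = Z.

H_2 ≅ Z.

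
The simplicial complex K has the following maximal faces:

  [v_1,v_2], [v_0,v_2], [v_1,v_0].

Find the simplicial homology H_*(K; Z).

H_0 ≅ Z,  H_1 ≅ Z.

Fix the vertex order v_0 < v_1 < v_2 and write every simplex with vertices in increasing order. Then dim K = 1 and the simplices of K are:

  0-simplices (3): [v_0], [v_1], [v_2]
  1-simplices (3): [v_0,v_1], [v_0,v_2], [v_1,v_2]

so the chain groups are C_0 ≅ Z^3, C_1 ≅ Z^3.

∂_1: C_1 → C_0 sends each edge [p,q] (with p < q) to q − p. For instance
  ∂[v_0,v_2] = [v_2] − [v_0].
This gives a 3×3 integer matrix of rank 2; reducing to Smith normal form yields diagonal entries (1,1).

Computing H_k = (kernel of ∂_k) / (image of ∂_{k+1}):

  H_0: rank C_0 − rank ∂_1 = 3 − 2 = 1, and the invariant factors of ∂_1 are all 1, so H_0 = Z.
  H_1: rank ker ∂_1 − rank ∂_2 = (3 − 2) − 0 = 1, and there is no ∂_2, so H_1 = Z.

(K is a triangulation of the circle S^1.)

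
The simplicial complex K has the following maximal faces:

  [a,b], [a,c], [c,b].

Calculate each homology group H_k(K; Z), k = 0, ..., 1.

H_0 ≅ Z,  H_1 ≅ Z.

Fix the vertex order a < b < c and write every simplex with vertices in increasing order. Then dim K = 1 and the simplices of K are:

  0-simplices (3): a, b, c
  1-simplices (3): ab, ac, bc

so the chain groups are C_0 ≅ Z^3, C_1 ≅ Z^3.

∂_1: C_1 → C_0 is given by ∂[p,q] = [q] − [p].
As a 3×3 matrix over Z this has rank 2, with invariant factors (1,1).

From H_k ≅ ker(∂_k) / im(∂_{k+1}) we obtain:

  H_0: rank C_0 − rank ∂_1 = 3 − 2 = 1, and the invariant factors of ∂_1 are all 1, so H_0 ≅ Z.
  H_1: rank ker ∂_1 − rank ∂_2 = (3 − 2) − 0 = 1, and there is no ∂_2, so H_1 ≅ Z.

(K is a triangulation of the circle S^1.)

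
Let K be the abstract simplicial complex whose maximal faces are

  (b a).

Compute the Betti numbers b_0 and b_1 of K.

b_0 = 1, b_1 = 0.

Take the total order a < b on the vertex set. Then K (dimension 1) consists of the simplices:

  0-simplices (2): a, b
  1-simplices (1): ab

giving chain groups C_0 ≅ Z^2, C_1 ≅ Z^1.

∂_1: C_1 → C_0 maps an edge to its endpoints' difference, ∂[p,q] = q − p.
The 2×1 boundary matrix has rank 1 and Smith normal form diag(1).

Now H_k = ker ∂_k / im ∂_{k+1}, so:

  H_0: rank C_0 − rank ∂_1 = 2 − 1 = 1, and the invariant factors of ∂_1 are all 1, so H_0 ≅ Z.
  H_1: rank ker ∂_1 − rank ∂_2 = (1 − 1) − 0 = 0, and there is no ∂_2, so H_1 ≅ 0.

As a check, the Euler characteristic is 2 − 1 = 1, which agrees with 1 − 0 = 1.

Hence the Betti numbers are b_0 = 1, b_1 = 0.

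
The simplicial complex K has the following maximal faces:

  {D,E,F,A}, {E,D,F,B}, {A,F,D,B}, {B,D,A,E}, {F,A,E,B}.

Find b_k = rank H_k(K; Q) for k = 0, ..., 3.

b_0 = 1, b_1 = 0, b_2 = 0, b_3 = 1.

Take the total order A < B < D < E < F on the vertex set. Then K (dimension 3) consists of the simplices:

  0-simplices (5): A, B, D, E, F
  1-simplices (10): AB, AD, AE, AF, BD, BE, BF, DE, DF, EF
  2-simplices (10): ABD, ABE, ABF, ADE, ADF, AEF, BDE, BDF, BEF, DEF
  3-simplices (5): ABDE, ABDF, ABEF, ADEF, BDEF

Hence C_0 ≅ Z^5, C_1 ≅ Z^10, C_2 ≅ Z^10, C_3 ≅ Z^5.

The boundary map ∂_1: C_1 → C_0 sends each edge [p,q] (with p < q) to q − p. For instance
  ∂AB = B − A.
The 5×10 boundary matrix has rank 4 and Smith normal form diag(1,1,1,1).

The boundary map ∂_2: C_2 → C_1 acts by ∂[p,q,r] = [q,r] − [p,r] + [p,q]. For instance
  ∂AEF = EF − AF + AE,
  ∂ADE = DE − AE + AD.
As a 10×10 matrix over Z this has rank 6, with invariant factors (1,1,1,1,1,1).

The boundary map ∂_3: C_3 → C_2 sends each 3-simplex σ to the alternating sum Σ_i (−1)^i (σ with its i-th vertex removed). For instance
  ∂ABDE = BDE − ADE + ABE − ABD,
  ∂ADEF = DEF − AEF + ADF − ADE.
As a 10×5 matrix over Z this has rank 4, with invariant factors (1,1,1,1).

From H_k ≅ ker(∂_k) / im(∂_{k+1}) we obtain:

  H_0: rank C_0 − rank ∂_1 = 5 − 4 = 1, and the invariant factors of ∂_1 are all 1, so H_0 = Z.
  H_1: rank ker ∂_1 − rank ∂_2 = (10 − 4) − 6 = 0, and the invariant factors of ∂_2 are all 1, so H_1 = 0.
  H_2: rank ker ∂_2 − rank ∂_3 = (10 − 6) − 4 = 0, and the invariant factors of ∂_3 are all 1, so H_2 = 0.
  H_3: rank ker ∂_3 − rank ∂_4 = (5 − 4) − 0 = 1, and there is no ∂_4, so H_3 = Z.

Hence the Betti numbers are b_0 = 1, b_1 = 0, b_2 = 0, b_3 = 1.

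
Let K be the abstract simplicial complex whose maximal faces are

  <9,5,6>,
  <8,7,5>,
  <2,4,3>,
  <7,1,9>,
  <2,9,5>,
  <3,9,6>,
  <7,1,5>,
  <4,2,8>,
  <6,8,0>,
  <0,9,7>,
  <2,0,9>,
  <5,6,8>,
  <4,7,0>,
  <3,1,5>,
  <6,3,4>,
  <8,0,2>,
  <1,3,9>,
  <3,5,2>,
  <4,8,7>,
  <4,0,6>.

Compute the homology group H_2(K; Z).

Order the vertices as 0 < 1 < 2 < 3 < 4 < 5 < 6 < 7 < 8 < 9. Listing each simplex with vertices in this order, K has dimension 2 with simplices:

  0-simplices (10): [0], [1], [2], [3], [4], [5], [6], [7], [8], [9]
  1-simplices (30): (30 of them)
  2-simplices (20): (20 of them)

so the chain groups are C_0 ≅ Z^10, C_1 ≅ Z^30, C_2 ≅ Z^20.

∂_1: C_1 → C_0 maps an edge to its endpoints' difference, ∂[p,q] = q − p.
This gives a 10×30 integer matrix of rank 9; reducing to Smith normal form yields diagonal entries (1,1,1,1,1,1,1,1,1).

The boundary map ∂_2: C_2 → C_1 maps a triangle to the signed sum of its edges. For instance
  ∂[5,6,8] = [6,8] − [5,8] + [5,6],
  ∂[0,4,7] = [4,7] − [0,7] + [0,4].
This gives a 30×20 integer matrix of rank 20; reducing to Smith normal form yields diagonal entries (1,1,1,1,1,1,1,1,1,1,1,1,1,1,1,1,1,1,1,2).

Now H_k = ker ∂_k / im ∂_{k+1}, so:

  H_2: rank ker ∂_2 − rank ∂_3 = (20 − 20) − 0 = 0, and there is no ∂_3, so H_2 = 0.

H_2 ≅ 0.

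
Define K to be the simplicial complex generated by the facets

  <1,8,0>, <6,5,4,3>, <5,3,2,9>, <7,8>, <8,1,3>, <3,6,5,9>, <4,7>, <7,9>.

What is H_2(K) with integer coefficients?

H_2 = 0.

K has 10 vertices, 20 edges, 12 triangles, 3 3-simplices.
rank ∂_2 = 9, rank ∂_3 = 3 ⇒ b_2 = 12 − 9 − 3 = 0; all invariant factors of ∂_3 are 1 so no torsion. So H_2 = 0.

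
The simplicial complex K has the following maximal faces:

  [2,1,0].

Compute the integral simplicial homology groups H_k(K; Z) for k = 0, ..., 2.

H_0 = Z,  H_1 = 0,  H_2 = 0.

We work with the vertex ordering 0 < 1 < 2. The simplices of K, each written with vertices in increasing order, are:

  0-simplices (3): [0], [1], [2]
  1-simplices (3): [0,1], [0,2], [1,2]
  2-simplices (1): [0,1,2]

Hence C_0 ≅ Z^3, C_1 ≅ Z^3, C_2 ≅ Z^1.

The boundary map ∂_1: C_1 → C_0 is given by ∂[p,q] = [q] − [p].
The 3×3 boundary matrix has rank 2 and Smith normal form diag(1,1).

∂_2: C_2 → C_1 sends each 2-simplex [p,q,r] to [q,r] − [p,r] + [p,q]. For instance
  ∂[0,1,2] = [1,2] − [0,2] + [0,1].
This gives a 3×1 integer matrix of rank 1; reducing to Smith normal form yields diagonal entries (1).

Computing H_k = (kernel of ∂_k) / (image of ∂_{k+1}):

  H_0: rank C_0 − rank ∂_1 = 3 − 2 = 1, and the invariant factors of ∂_1 are all 1, so H_0 ≅ Z.
  H_1: rank ker ∂_1 − rank ∂_2 = (3 − 2) − 1 = 0, and the invariant factors of ∂_2 are all 1, so H_1 ≅ 0.
  H_2: rank ker ∂_2 − rank ∂_3 = (1 − 1) − 0 = 0, and there is no ∂_3, so H_2 ≅ 0.

As a check, the Euler characteristic is 3 − 3 + 1 = 1, which agrees with 1 − 0 + 0 = 1.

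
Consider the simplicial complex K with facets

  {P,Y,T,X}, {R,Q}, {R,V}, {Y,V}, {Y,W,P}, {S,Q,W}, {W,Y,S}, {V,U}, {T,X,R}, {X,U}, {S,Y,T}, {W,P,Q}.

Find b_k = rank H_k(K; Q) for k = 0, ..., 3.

b_0 = 1, b_1 = 3, b_2 = 0, b_3 = 0.

Fix the vertex order P < Q < R < S < T < U < V < W < X < Y and write every simplex with vertices in increasing order. Then dim K = 3 and the simplices of K are:

  0-simplices (10): P, Q, R, S, T, U, V, W, X, Y
  1-simplices (21): PQ, PT, PW, PX, PY, QR, QS, QW, RT, RV, RX, ST, SW, SY, TX, TY, UV, UX, VY, WY, XY
  2-simplices (10): PQW, PTX, PTY, PWY, PXY, QSW, RTX, STY, SWY, TXY
  3-simplices (1): PTXY

so the chain groups are C_0 ≅ Z^10, C_1 ≅ Z^21, C_2 ≅ Z^10, C_3 ≅ Z^1.

∂_1: C_1 → C_0 maps an edge to its endpoints' difference, ∂[p,q] = q − p.
This gives a 10×21 integer matrix of rank 9; reducing to Smith normal form yields diagonal entries (1,1,1,1,1,1,1,1,1).

Boundary ∂_2: C_2 → C_1 maps a triangle to the signed sum of its edges. For instance
  ∂PTX = TX − PX + PT,
  ∂QSW = SW − QW + QS.
The 21×10 boundary matrix has rank 9 and Smith normal form diag(1,1,1,1,1,1,1,1,1).

The boundary map ∂_3: C_3 → C_2 sends each 3-simplex σ to the alternating sum Σ_i (−1)^i (σ with its i-th vertex removed). For instance
  ∂PTXY = TXY − PXY + PTY − PTX.
The resulting 10×1 matrix has rank 1, and its Smith normal form has invariant factors (1).

Now H_k = ker ∂_k / im ∂_{k+1}, so:

  H_0: rank C_0 − rank ∂_1 = 10 − 9 = 1, and the invariant factors of ∂_1 are all 1, so H_0 = Z.
  H_1: rank ker ∂_1 − rank ∂_2 = (21 − 9) − 9 = 3, and the invariant factors of ∂_2 are all 1, so H_1 = Z^3.
  H_2: rank ker ∂_2 − rank ∂_3 = (10 − 9) − 1 = 0, and the invariant factors of ∂_3 are all 1, so H_2 = 0.
  H_3: rank ker ∂_3 − rank ∂_4 = (1 − 1) − 0 = 0, and there is no ∂_4, so H_3 = 0.

As a check, the Euler characteristic is 10 − 21 + 10 − 1 = -2, which agrees with 1 − 3 + 0 − 0 = -2.

Hence the Betti numbers are b_0 = 1, b_1 = 3, b_2 = 0, b_3 = 0.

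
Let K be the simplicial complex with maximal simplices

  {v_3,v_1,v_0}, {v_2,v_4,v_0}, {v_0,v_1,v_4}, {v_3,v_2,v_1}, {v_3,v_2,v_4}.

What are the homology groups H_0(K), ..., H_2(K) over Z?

H_0 ≅ Z,  H_1 ≅ Z,  H_2 = 0.

Fix the vertex order v_0 < v_1 < v_2 < v_3 < v_4 and write every simplex with vertices in increasing order. Then dim K = 2 and the simplices of K are:

  0-simplices (5): [v_0], [v_1], [v_2], [v_3], [v_4]
  1-simplices (10): [v_0,v_1], [v_0,v_2], [v_0,v_3], [v_0,v_4], [v_1,v_2], [v_1,v_3], [v_1,v_4], [v_2,v_3], [v_2,v_4], [v_3,v_4]
  2-simplices (5): [v_0,v_1,v_3], [v_0,v_1,v_4], [v_0,v_2,v_4], [v_1,v_2,v_3], [v_2,v_3,v_4]

so the chain groups are C_0 ≅ Z^5, C_1 ≅ Z^10, C_2 ≅ Z^5.

Boundary ∂_1: C_1 → C_0 sends each edge [p,q] (with p < q) to q − p.
This gives a 5×10 integer matrix of rank 4; reducing to Smith normal form yields diagonal entries (1,1,1,1).

The boundary map ∂_2: C_2 → C_1 maps a triangle to the signed sum of its edges. For instance
  ∂[v_0,v_2,v_4] = [v_2,v_4] − [v_0,v_4] + [v_0,v_2],
  ∂[v_1,v_2,v_3] = [v_2,v_3] − [v_1,v_3] + [v_1,v_2].
The 10×5 boundary matrix has rank 5 and Smith normal form diag(1,1,1,1,1).

Computing H_k = (kernel of ∂_k) / (image of ∂_{k+1}):

  H_0: rank C_0 − rank ∂_1 = 5 − 4 = 1, and the invariant factors of ∂_1 are all 1, so H_0 ≅ Z.
  H_1: rank ker ∂_1 − rank ∂_2 = (10 − 4) − 5 = 1, and the invariant factors of ∂_2 are all 1, so H_1 ≅ Z.
  H_2: rank ker ∂_2 − rank ∂_3 = (5 − 5) − 0 = 0, and there is no ∂_3, so H_2 ≅ 0.

As a check, the Euler characteristic is 5 − 10 + 5 = 0, which agrees with 1 − 1 + 0 = 0.
(K is a triangulation of the Möbius band.)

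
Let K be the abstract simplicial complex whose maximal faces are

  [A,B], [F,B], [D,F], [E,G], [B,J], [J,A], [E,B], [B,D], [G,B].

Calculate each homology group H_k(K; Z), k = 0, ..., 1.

We work with the vertex ordering A < B < D < E < F < G < J. The simplices of K, each written with vertices in increasing order, are:

  0-simplices (7): A, B, D, E, F, G, J
  1-simplices (9): AB, AJ, BD, BE, BF, BG, BJ, DF, EG

so the chain groups are C_0 ≅ Z^7, C_1 ≅ Z^9.

The boundary map ∂_1: C_1 → C_0 sends each edge [p,q] (with p < q) to q − p. For instance
  ∂EG = G − E.
This gives a 7×9 integer matrix of rank 6; reducing to Smith normal form yields diagonal entries (1,1,1,1,1,1).

From H_k ≅ ker(∂_k) / im(∂_{k+1}) we obtain:

  H_0: rank C_0 − rank ∂_1 = 7 − 6 = 1, and the invariant factors of ∂_1 are all 1, so H_0 = Z.
  H_1: rank ker ∂_1 − rank ∂_2 = (9 − 6) − 0 = 3, and there is no ∂_2, so H_1 = Z^3.

As a check, the Euler characteristic is 7 − 9 = -2, which agrees with 1 − 3 = -2.
(K is a triangulation of a wedge of 3 circles.)

H_0 ≅ Z,  H_1 ≅ Z^3.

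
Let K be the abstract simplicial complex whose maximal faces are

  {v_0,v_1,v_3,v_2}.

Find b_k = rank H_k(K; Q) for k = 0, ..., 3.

Fix the vertex order v_0 < v_1 < v_2 < v_3 and write every simplex with vertices in increasing order. Then dim K = 3 and the simplices of K are:

  0-simplices (4): [v_0], [v_1], [v_2], [v_3]
  1-simplices (6): [v_0,v_1], [v_0,v_2], [v_0,v_3], [v_1,v_2], [v_1,v_3], [v_2,v_3]
  2-simplices (4): [v_0,v_1,v_2], [v_0,v_1,v_3], [v_0,v_2,v_3], [v_1,v_2,v_3]
  3-simplices (1): [v_0,v_1,v_2,v_3]

giving chain groups C_0 ≅ Z^4, C_1 ≅ Z^6, C_2 ≅ Z^4, C_3 ≅ Z^1.

Boundary ∂_1: C_1 → C_0 is given by ∂[p,q] = [q] − [p]. For instance
  ∂[v_0,v_3] = [v_3] − [v_0].
The 4×6 boundary matrix has rank 3 and Smith normal form diag(1,1,1).

∂_2: C_2 → C_1 acts by ∂[p,q,r] = [q,r] − [p,r] + [p,q]. For instance
  ∂[v_0,v_1,v_2] = [v_1,v_2] − [v_0,v_2] + [v_0,v_1],
  ∂[v_0,v_1,v_3] = [v_1,v_3] − [v_0,v_3] + [v_0,v_1].
As a 6×4 matrix over Z this has rank 3, with invariant factors (1,1,1).

The boundary map ∂_3: C_3 → C_2 sends each 3-simplex σ to the alternating sum Σ_i (−1)^i (σ with its i-th vertex removed). For instance
  ∂[v_0,v_1,v_2,v_3] = [v_1,v_2,v_3] − [v_0,v_2,v_3] + [v_0,v_1,v_3] − [v_0,v_1,v_2].
This gives a 4×1 integer matrix of rank 1; reducing to Smith normal form yields diagonal entries (1).

Reading off H_k = ker ∂_k / im ∂_{k+1}:

  H_0: rank C_0 − rank ∂_1 = 4 − 3 = 1, and the invariant factors of ∂_1 are all 1, so H_0 = Z.
  H_1: rank ker ∂_1 − rank ∂_2 = (6 − 3) − 3 = 0, and the invariant factors of ∂_2 are all 1, so H_1 = 0.
  H_2: rank ker ∂_2 − rank ∂_3 = (4 − 3) − 1 = 0, and the invariant factors of ∂_3 are all 1, so H_2 = 0.
  H_3: rank ker ∂_3 − rank ∂_4 = (1 − 1) − 0 = 0, and there is no ∂_4, so H_3 = 0.

(K is a triangulation of the 3-simplex.)

Hence the Betti numbers are b_0 = 1, b_1 = 0, b_2 = 0, b_3 = 0.

b_0 = 1, b_1 = 0, b_2 = 0, b_3 = 0.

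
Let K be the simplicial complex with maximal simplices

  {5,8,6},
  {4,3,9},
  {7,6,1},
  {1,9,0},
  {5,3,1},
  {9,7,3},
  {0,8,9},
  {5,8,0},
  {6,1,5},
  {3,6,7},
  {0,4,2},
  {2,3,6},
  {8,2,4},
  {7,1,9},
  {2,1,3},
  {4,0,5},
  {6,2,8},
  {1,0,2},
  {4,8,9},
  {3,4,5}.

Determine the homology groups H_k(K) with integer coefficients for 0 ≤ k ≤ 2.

H_0 = Z,  H_1 = Z ⊕ Z/2,  H_2 = 0.

Take the total order 0 < 1 < 2 < 3 < 4 < 5 < 6 < 7 < 8 < 9 on the vertex set. Then K (dimension 2) consists of the simplices:

  0-simplices (10): [0], [1], [2], [3], [4], [5], [6], [7], [8], [9]
  1-simplices (30): (30 of them)
  2-simplices (20): (20 of them)

giving chain groups C_0 ≅ Z^10, C_1 ≅ Z^30, C_2 ≅ Z^20.

The boundary map ∂_1: C_1 → C_0 is given by ∂[p,q] = [q] − [p].
The resulting 10×30 matrix has rank 9, and its Smith normal form has invariant factors (1,1,1,1,1,1,1,1,1).

∂_2: C_2 → C_1 acts by ∂[p,q,r] = [q,r] − [p,r] + [p,q]. For instance
  ∂[4,8,9] = [8,9] − [4,9] + [4,8],
  ∂[0,1,2] = [1,2] − [0,2] + [0,1].
The resulting 30×20 matrix has rank 20, and its Smith normal form has invariant factors (1,1,1,1,1,1,1,1,1,1,1,1,1,1,1,1,1,1,1,2).

Reading off H_k = ker ∂_k / im ∂_{k+1}:

  H_0: rank C_0 − rank ∂_1 = 10 − 9 = 1, and the invariant factors of ∂_1 are all 1, so H_0 = Z.
  H_1: rank ker ∂_1 − rank ∂_2 = (30 − 9) − 20 = 1, and ∂_2 has invariant factor 2 > 1, so H_1 = Z ⊕ Z/2.
  H_2: rank ker ∂_2 − rank ∂_3 = (20 − 20) − 0 = 0, and there is no ∂_3, so H_2 = 0.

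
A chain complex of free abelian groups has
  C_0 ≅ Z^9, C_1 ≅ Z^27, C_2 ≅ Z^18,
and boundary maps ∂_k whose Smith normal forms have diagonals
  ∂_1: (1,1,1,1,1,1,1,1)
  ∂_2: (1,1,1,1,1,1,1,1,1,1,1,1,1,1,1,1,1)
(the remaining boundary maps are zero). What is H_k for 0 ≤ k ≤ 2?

H_0: b_0 = 9 − 0 − 8 = 1; torsion from ∂_1 factors > 1: none. So H_0 ≅ Z.
H_1: b_1 = 27 − 8 − 17 = 2; torsion from ∂_2 factors > 1: none. So H_1 ≅ Z^2.
H_2: b_2 = 18 − 17 − 0 = 1; torsion from ∂_3 factors > 1: none. So H_2 ≅ Z.

H_0 ≅ Z,  H_1 ≅ Z^2,  H_2 ≅ Z.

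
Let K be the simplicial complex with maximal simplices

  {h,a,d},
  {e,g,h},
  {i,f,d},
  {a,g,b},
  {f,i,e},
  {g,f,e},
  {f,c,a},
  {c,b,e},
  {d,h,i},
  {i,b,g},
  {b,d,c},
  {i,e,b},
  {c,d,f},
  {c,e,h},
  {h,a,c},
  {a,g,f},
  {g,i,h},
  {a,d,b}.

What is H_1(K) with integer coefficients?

K has 9 vertices, 27 edges, 18 triangles.
rank ∂_1 = 8, rank ∂_2 = 18 ⇒ b_1 = 27 − 8 − 18 = 1; ∂_2 has invariant factor(s) [2] giving torsion. So H_1 ≅ Z × Z/2.

H_1 ≅ Z × Z/2.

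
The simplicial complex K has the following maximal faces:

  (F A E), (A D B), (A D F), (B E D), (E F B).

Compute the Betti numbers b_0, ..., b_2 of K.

b_0 = 1, b_1 = 1, b_2 = 0.

Fix the vertex order A < B < D < E < F and write every simplex with vertices in increasing order. Then dim K = 2 and the simplices of K are:

  0-simplices (5): A, B, D, E, F
  1-simplices (10): AB, AD, AE, AF, BD, BE, BF, DE, DF, EF
  2-simplices (5): ABD, ADF, AEF, BDE, BEF

Hence C_0 ≅ Z^5, C_1 ≅ Z^10, C_2 ≅ Z^5.

∂_1: C_1 → C_0 maps an edge to its endpoints' difference, ∂[p,q] = q − p.
As a 5×10 matrix over Z this has rank 4, with invariant factors (1,1,1,1).

∂_2: C_2 → C_1 sends each 2-simplex [p,q,r] to [q,r] − [p,r] + [p,q]. For instance
  ∂ABD = BD − AD + AB,
  ∂BEF = EF − BF + BE.
The resulting 10×5 matrix has rank 5, and its Smith normal form has invariant factors (1,1,1,1,1).

Computing H_k = (kernel of ∂_k) / (image of ∂_{k+1}):

  H_0: rank C_0 − rank ∂_1 = 5 − 4 = 1, and the invariant factors of ∂_1 are all 1, so H_0 = Z.
  H_1: rank ker ∂_1 − rank ∂_2 = (10 − 4) − 5 = 1, and the invariant factors of ∂_2 are all 1, so H_1 = Z.
  H_2: rank ker ∂_2 − rank ∂_3 = (5 − 5) − 0 = 0, and there is no ∂_3, so H_2 = 0.

As a check, the Euler characteristic is 5 − 10 + 5 = 0, which agrees with 1 − 1 + 0 = 0.

Hence the Betti numbers are b_0 = 1, b_1 = 1, b_2 = 0.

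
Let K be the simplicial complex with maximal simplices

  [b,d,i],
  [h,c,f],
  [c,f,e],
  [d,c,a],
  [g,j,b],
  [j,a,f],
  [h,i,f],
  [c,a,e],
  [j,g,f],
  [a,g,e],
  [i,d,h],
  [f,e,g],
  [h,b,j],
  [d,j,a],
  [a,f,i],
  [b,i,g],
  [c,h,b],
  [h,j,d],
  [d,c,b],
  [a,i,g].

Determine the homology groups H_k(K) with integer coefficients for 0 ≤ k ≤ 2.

Fix the vertex order a < b < c < d < e < f < g < h < i < j and write every simplex with vertices in increasing order. Then dim K = 2 and the simplices of K are:

  0-simplices (10): a, b, c, d, e, f, g, h, i, j
  1-simplices (30): ac, ad, ae, af, ag, ai, aj, bc, bd, bg, bh, bi, bj, cd, ce, cf, ch, dh, di, dj, ef, eg, fg, fh, fi, fj, gi, gj, hi, hj
  2-simplices (20): acd, ace, adj, aeg, afi, afj, agi, bcd, bch, bdi, bgi, bgj, bhj, cef, cfh, dhi, dhj, efg, fgj, fhi

so the chain groups are C_0 ≅ Z^10, C_1 ≅ Z^30, C_2 ≅ Z^20.

Boundary ∂_1: C_1 → C_0 maps an edge to its endpoints' difference, ∂[p,q] = q − p. For instance
  ∂gi = i − g.
This gives a 10×30 integer matrix of rank 9; reducing to Smith normal form yields diagonal entries (1,1,1,1,1,1,1,1,1).

Boundary ∂_2: C_2 → C_1 maps a triangle to the signed sum of its edges. For instance
  ∂adj = dj − aj + ad,
  ∂afi = fi − ai + af.
The resulting 30×20 matrix has rank 20, and its Smith normal form has invariant factors (1,1,1,1,1,1,1,1,1,1,1,1,1,1,1,1,1,1,1,2).

Now H_k = ker ∂_k / im ∂_{k+1}, so:

  H_0: rank C_0 − rank ∂_1 = 10 − 9 = 1, and the invariant factors of ∂_1 are all 1, so H_0 ≅ Z.
  H_1: rank ker ∂_1 − rank ∂_2 = (30 − 9) − 20 = 1, and ∂_2 has invariant factor 2 > 1, so H_1 ≅ Z ⊕ Z/2Z.
  H_2: rank ker ∂_2 − rank ∂_3 = (20 − 20) − 0 = 0, and there is no ∂_3, so H_2 ≅ 0.

As a check, the Euler characteristic is 10 − 30 + 20 = 0, which agrees with 1 − 1 + 0 = 0.

H_0 ≅ Z,  H_1 ≅ Z ⊕ Z/2Z,  H_2 = 0.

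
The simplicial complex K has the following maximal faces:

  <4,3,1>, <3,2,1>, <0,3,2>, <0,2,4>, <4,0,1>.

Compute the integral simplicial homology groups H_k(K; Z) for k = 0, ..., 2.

H_0 = Z,  H_1 = Z,  H_2 = 0.

Take the total order 0 < 1 < 2 < 3 < 4 on the vertex set. Then K (dimension 2) consists of the simplices:

  0-simplices (5): [0], [1], [2], [3], [4]
  1-simplices (10): [0,1], [0,2], [0,3], [0,4], [1,2], [1,3], [1,4], [2,3], [2,4], [3,4]
  2-simplices (5): [0,1,4], [0,2,3], [0,2,4], [1,2,3], [1,3,4]

giving chain groups C_0 ≅ Z^5, C_1 ≅ Z^10, C_2 ≅ Z^5.

Boundary ∂_1: C_1 → C_0 sends each edge [p,q] (with p < q) to q − p. For instance
  ∂[1,3] = [3] − [1].
The 5×10 boundary matrix has rank 4 and Smith normal form diag(1,1,1,1).

Boundary ∂_2: C_2 → C_1 acts by ∂[p,q,r] = [q,r] − [p,r] + [p,q]. For instance
  ∂[1,2,3] = [2,3] − [1,3] + [1,2],
  ∂[0,2,3] = [2,3] − [0,3] + [0,2].
The 10×5 boundary matrix has rank 5 and Smith normal form diag(1,1,1,1,1).

From H_k ≅ ker(∂_k) / im(∂_{k+1}) we obtain:

  H_0: rank C_0 − rank ∂_1 = 5 − 4 = 1, and the invariant factors of ∂_1 are all 1, so H_0 = Z.
  H_1: rank ker ∂_1 − rank ∂_2 = (10 − 4) − 5 = 1, and the invariant factors of ∂_2 are all 1, so H_1 = Z.
  H_2: rank ker ∂_2 − rank ∂_3 = (5 − 5) − 0 = 0, and there is no ∂_3, so H_2 = 0.

As a check, the Euler characteristic is 5 − 10 + 5 = 0, which agrees with 1 − 1 + 0 = 0.
(K is a triangulation of the Möbius band.)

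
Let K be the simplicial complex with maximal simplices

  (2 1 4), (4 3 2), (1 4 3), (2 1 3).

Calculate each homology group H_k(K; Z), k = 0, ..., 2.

H_0 ≅ Z,  H_1 = 0,  H_2 ≅ Z.

K has 4 vertices, 6 edges, 4 triangles.
rank ∂_0 = 0, rank ∂_1 = 3 ⇒ b_0 = 4 − 0 − 3 = 1; all invariant factors of ∂_1 are 1 so no torsion. So H_0 ≅ Z.
rank ∂_1 = 3, rank ∂_2 = 3 ⇒ b_1 = 6 − 3 − 3 = 0; all invariant factors of ∂_2 are 1 so no torsion. So H_1 ≅ 0.
rank ∂_2 = 3, rank ∂_3 = 0 ⇒ b_2 = 4 − 3 − 0 = 1. So H_2 ≅ Z.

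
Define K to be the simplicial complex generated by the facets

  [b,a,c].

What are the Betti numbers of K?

b_0 = 1, b_1 = 0, b_2 = 0.

Take the total order a < b < c on the vertex set. Then K (dimension 2) consists of the simplices:

  0-simplices (3): a, b, c
  1-simplices (3): ab, ac, bc
  2-simplices (1): abc

giving chain groups C_0 ≅ Z^3, C_1 ≅ Z^3, C_2 ≅ Z^1.

Boundary ∂_1: C_1 → C_0 sends each edge [p,q] (with p < q) to q − p.
The 3×3 boundary matrix has rank 2 and Smith normal form diag(1,1).

Boundary ∂_2: C_2 → C_1 maps a triangle to the signed sum of its edges. For instance
  ∂abc = bc − ac + ab.
The resulting 3×1 matrix has rank 1, and its Smith normal form has invariant factors (1).

Computing H_k = (kernel of ∂_k) / (image of ∂_{k+1}):

  H_0: rank C_0 − rank ∂_1 = 3 − 2 = 1, and the invariant factors of ∂_1 are all 1, so H_0 = Z.
  H_1: rank ker ∂_1 − rank ∂_2 = (3 − 2) − 1 = 0, and the invariant factors of ∂_2 are all 1, so H_1 = 0.
  H_2: rank ker ∂_2 − rank ∂_3 = (1 − 1) − 0 = 0, and there is no ∂_3, so H_2 = 0.

As a check, the Euler characteristic is 3 − 3 + 1 = 1, which agrees with 1 − 0 + 0 = 1.
(K is a triangulation of the 2-simplex.)

Hence the Betti numbers are b_0 = 1, b_1 = 0, b_2 = 0.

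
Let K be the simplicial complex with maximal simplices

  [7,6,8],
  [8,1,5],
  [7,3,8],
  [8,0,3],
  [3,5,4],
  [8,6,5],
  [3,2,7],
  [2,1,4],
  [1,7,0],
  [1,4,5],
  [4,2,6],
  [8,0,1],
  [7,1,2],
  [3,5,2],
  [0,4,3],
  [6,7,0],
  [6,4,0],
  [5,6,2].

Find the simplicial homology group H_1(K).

Take the total order 0 < 1 < 2 < 3 < 4 < 5 < 6 < 7 < 8 on the vertex set. Then K (dimension 2) consists of the simplices:

  0-simplices (9): [0], [1], [2], [3], [4], [5], [6], [7], [8]
  1-simplices (27): (27 of them)
  2-simplices (18): [0,1,7], [0,1,8], [0,3,4], [0,3,8], [0,4,6], [0,6,7], [1,2,4], [1,2,7], [1,4,5], [1,5,8], [2,3,5], [2,3,7], [2,4,6], [2,5,6], [3,4,5], [3,7,8], [5,6,8], [6,7,8]

so the chain groups are C_0 ≅ Z^9, C_1 ≅ Z^27, C_2 ≅ Z^18.

The boundary map ∂_1: C_1 → C_0 maps an edge to its endpoints' difference, ∂[p,q] = q − p.
This gives a 9×27 integer matrix of rank 8; reducing to Smith normal form yields diagonal entries (1,1,1,1,1,1,1,1).

The boundary map ∂_2: C_2 → C_1 acts by ∂[p,q,r] = [q,r] − [p,r] + [p,q]. For instance
  ∂[2,3,7] = [3,7] − [2,7] + [2,3],
  ∂[1,2,7] = [2,7] − [1,7] + [1,2].
This gives a 27×18 integer matrix of rank 18; reducing to Smith normal form yields diagonal entries (1,1,1,1,1,1,1,1,1,1,1,1,1,1,1,1,1,2).

From H_k ≅ ker(∂_k) / im(∂_{k+1}) we obtain:

  H_1: rank ker ∂_1 − rank ∂_2 = (27 − 8) − 18 = 1, and ∂_2 has invariant factor 2 > 1, so H_1 ≅ Z ⊕ Z_2.

(K is a triangulation of the Klein bottle.)

H_1 ≅ Z ⊕ Z_2.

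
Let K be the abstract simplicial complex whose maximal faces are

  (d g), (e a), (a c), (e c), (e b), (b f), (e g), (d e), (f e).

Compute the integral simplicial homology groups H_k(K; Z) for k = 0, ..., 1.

We work with the vertex ordering a < b < c < d < e < f < g. The simplices of K, each written with vertices in increasing order, are:

  0-simplices (7): a, b, c, d, e, f, g
  1-simplices (9): ac, ae, be, bf, ce, de, dg, ef, eg

so the chain groups are C_0 ≅ Z^7, C_1 ≅ Z^9.

Boundary ∂_1: C_1 → C_0 is given by ∂[p,q] = [q] − [p]. For instance
  ∂ae = e − a.
This gives a 7×9 integer matrix of rank 6; reducing to Smith normal form yields diagonal entries (1,1,1,1,1,1).

From H_k ≅ ker(∂_k) / im(∂_{k+1}) we obtain:

  H_0: rank C_0 − rank ∂_1 = 7 − 6 = 1, and the invariant factors of ∂_1 are all 1, so H_0 = Z.
  H_1: rank ker ∂_1 − rank ∂_2 = (9 − 6) − 0 = 3, and there is no ∂_2, so H_1 = Z^3.

(K is a triangulation of a wedge of 3 circles.)

H_0 ≅ Z,  H_1 ≅ Z^3.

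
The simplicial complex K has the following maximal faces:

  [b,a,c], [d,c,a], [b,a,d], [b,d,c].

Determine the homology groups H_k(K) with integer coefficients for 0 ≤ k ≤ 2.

H_0 = Z,  H_1 = 0,  H_2 = Z.

K has 4 vertices, 6 edges, 4 triangles.
rank ∂_0 = 0, rank ∂_1 = 3 ⇒ b_0 = 4 − 0 − 3 = 1; all invariant factors of ∂_1 are 1 so no torsion. So H_0 = Z.
rank ∂_1 = 3, rank ∂_2 = 3 ⇒ b_1 = 6 − 3 − 3 = 0; all invariant factors of ∂_2 are 1 so no torsion. So H_1 = 0.
rank ∂_2 = 3, rank ∂_3 = 0 ⇒ b_2 = 4 − 3 − 0 = 1. So H_2 = Z.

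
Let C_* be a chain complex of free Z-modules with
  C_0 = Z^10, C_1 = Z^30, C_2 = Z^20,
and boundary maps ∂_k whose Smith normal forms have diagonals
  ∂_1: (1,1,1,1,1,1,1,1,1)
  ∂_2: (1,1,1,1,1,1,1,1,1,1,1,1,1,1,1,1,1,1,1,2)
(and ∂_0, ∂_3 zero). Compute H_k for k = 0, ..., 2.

H_0: b_0 = 10 − 0 − 9 = 1; torsion from ∂_1 factors > 1: none. So H_0 ≅ Z.
H_1: b_1 = 30 − 9 − 20 = 1; torsion from ∂_2 factors > 1: [2]. So H_1 ≅ Z ⊕ Z/2.
H_2: b_2 = 20 − 20 − 0 = 0; torsion from ∂_3 factors > 1: none. So H_2 ≅ 0.

H_0 ≅ Z,  H_1 ≅ Z ⊕ Z/2,  H_2 = 0.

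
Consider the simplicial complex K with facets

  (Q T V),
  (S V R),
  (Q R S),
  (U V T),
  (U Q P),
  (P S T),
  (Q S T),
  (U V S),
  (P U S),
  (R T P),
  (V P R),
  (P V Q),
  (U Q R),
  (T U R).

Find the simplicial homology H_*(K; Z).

H_0 ≅ Z,  H_1 ≅ Z^2,  H_2 ≅ Z.

Order the vertices as P < Q < R < S < T < U < V. Listing each simplex with vertices in this order, K has dimension 2 with simplices:

  0-simplices (7): P, Q, R, S, T, U, V
  1-simplices (21): PQ, PR, PS, PT, PU, PV, QR, QS, QT, QU, QV, RS, RT, RU, RV, ST, SU, SV, TU, TV, UV
  2-simplices (14): PQU, PQV, PRT, PRV, PST, PSU, QRS, QRU, QST, QTV, RSV, RTU, SUV, TUV

so the chain groups are C_0 ≅ Z^7, C_1 ≅ Z^21, C_2 ≅ Z^14.

The boundary map ∂_1: C_1 → C_0 is given by ∂[p,q] = [q] − [p]. For instance
  ∂RT = T − R.
This gives a 7×21 integer matrix of rank 6; reducing to Smith normal form yields diagonal entries (1,1,1,1,1,1).

The boundary map ∂_2: C_2 → C_1 maps a triangle to the signed sum of its edges. For instance
  ∂QTV = TV − QV + QT,
  ∂RSV = SV − RV + RS.
The 21×14 boundary matrix has rank 13 and Smith normal form diag(1,1,1,1,1,1,1,1,1,1,1,1,1).

From H_k ≅ ker(∂_k) / im(∂_{k+1}) we obtain:

  H_0: rank C_0 − rank ∂_1 = 7 − 6 = 1, and the invariant factors of ∂_1 are all 1, so H_0 ≅ Z.
  H_1: rank ker ∂_1 − rank ∂_2 = (21 − 6) − 13 = 2, and the invariant factors of ∂_2 are all 1, so H_1 ≅ Z^2.
  H_2: rank ker ∂_2 − rank ∂_3 = (14 − 13) − 0 = 1, and there is no ∂_3, so H_2 ≅ Z.

(K is a triangulation of the torus T^2.)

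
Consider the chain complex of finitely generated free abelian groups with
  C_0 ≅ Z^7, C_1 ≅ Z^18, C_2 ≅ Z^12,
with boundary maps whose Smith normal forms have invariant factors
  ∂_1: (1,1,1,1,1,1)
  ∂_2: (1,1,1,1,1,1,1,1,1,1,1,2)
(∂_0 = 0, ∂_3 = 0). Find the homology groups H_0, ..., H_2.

H_0: b_0 = 7 − 0 − 6 = 1; torsion from ∂_1 factors > 1: none. So H_0 = Z.
H_1: b_1 = 18 − 6 − 12 = 0; torsion from ∂_2 factors > 1: [2]. So H_1 = Z_2.
H_2: b_2 = 12 − 12 − 0 = 0; torsion from ∂_3 factors > 1: none. So H_2 = 0.

H_0 = Z,  H_1 = Z_2,  H_2 = 0.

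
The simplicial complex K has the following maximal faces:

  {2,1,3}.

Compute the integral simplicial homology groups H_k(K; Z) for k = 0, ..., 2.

H_0 = Z,  H_1 = 0,  H_2 = 0.

Fix the vertex order 1 < 2 < 3 and write every simplex with vertices in increasing order. Then dim K = 2 and the simplices of K are:

  0-simplices (3): [1], [2], [3]
  1-simplices (3): [1,2], [1,3], [2,3]
  2-simplices (1): [1,2,3]

giving chain groups C_0 ≅ Z^3, C_1 ≅ Z^3, C_2 ≅ Z^1.

Boundary ∂_1: C_1 → C_0 is given by ∂[p,q] = [q] − [p].
This gives a 3×3 integer matrix of rank 2; reducing to Smith normal form yields diagonal entries (1,1).

Boundary ∂_2: C_2 → C_1 maps a triangle to the signed sum of its edges. For instance
  ∂[1,2,3] = [2,3] − [1,3] + [1,2].
As a 3×1 matrix over Z this has rank 1, with invariant factors (1).

Reading off H_k = ker ∂_k / im ∂_{k+1}:

  H_0: rank C_0 − rank ∂_1 = 3 − 2 = 1, and the invariant factors of ∂_1 are all 1, so H_0 ≅ Z.
  H_1: rank ker ∂_1 − rank ∂_2 = (3 − 2) − 1 = 0, and the invariant factors of ∂_2 are all 1, so H_1 ≅ 0.
  H_2: rank ker ∂_2 − rank ∂_3 = (1 − 1) − 0 = 0, and there is no ∂_3, so H_2 ≅ 0.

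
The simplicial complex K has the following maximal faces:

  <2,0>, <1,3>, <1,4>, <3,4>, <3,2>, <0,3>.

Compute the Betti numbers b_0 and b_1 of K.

b_0 = 1, b_1 = 2.

We work with the vertex ordering 0 < 1 < 2 < 3 < 4. The simplices of K, each written with vertices in increasing order, are:

  0-simplices (5): [0], [1], [2], [3], [4]
  1-simplices (6): [0,2], [0,3], [1,3], [1,4], [2,3], [3,4]

giving chain groups C_0 ≅ Z^5, C_1 ≅ Z^6.

∂_1: C_1 → C_0 is given by ∂[p,q] = [q] − [p]. For instance
  ∂[2,3] = [3] − [2].
As a 5×6 matrix over Z this has rank 4, with invariant factors (1,1,1,1).

Computing H_k = (kernel of ∂_k) / (image of ∂_{k+1}):

  H_0: rank C_0 − rank ∂_1 = 5 − 4 = 1, and the invariant factors of ∂_1 are all 1, so H_0 ≅ Z.
  H_1: rank ker ∂_1 − rank ∂_2 = (6 − 4) − 0 = 2, and there is no ∂_2, so H_1 ≅ Z^2.

(K is a triangulation of a wedge of 2 circles.)

Hence the Betti numbers are b_0 = 1, b_1 = 2.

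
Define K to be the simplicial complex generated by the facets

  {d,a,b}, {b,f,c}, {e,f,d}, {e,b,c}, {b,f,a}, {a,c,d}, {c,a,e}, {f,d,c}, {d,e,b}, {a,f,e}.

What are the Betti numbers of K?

K has 6 vertices, 15 edges, 10 triangles.
rank ∂_0 = 0, rank ∂_1 = 5 ⇒ b_0 = 6 − 0 − 5 = 1; all invariant factors of ∂_1 are 1 so no torsion. So H_0 ≅ Z.
rank ∂_1 = 5, rank ∂_2 = 10 ⇒ b_1 = 15 − 5 − 10 = 0; ∂_2 has invariant factor(s) [2] giving torsion. So H_1 ≅ Z/2.
rank ∂_2 = 10, rank ∂_3 = 0 ⇒ b_2 = 10 − 10 − 0 = 0. So H_2 ≅ 0.

b_0 = 1, b_1 = 0, b_2 = 0.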